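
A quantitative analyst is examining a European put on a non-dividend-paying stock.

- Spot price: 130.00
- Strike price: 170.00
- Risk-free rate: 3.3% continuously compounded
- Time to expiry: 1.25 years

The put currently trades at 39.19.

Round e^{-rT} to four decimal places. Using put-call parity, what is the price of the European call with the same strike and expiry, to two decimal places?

6.06

e^(−rT) = e^(−0.033·1.25) = 0.9596
Put-call parity: C − P = S − K·e^(−rT) = 130 − 170·0.9596 = 130 − 163.1320 = -33.1320
C = P + (C − P) = 39.19 + (-33.1320) = 6.0580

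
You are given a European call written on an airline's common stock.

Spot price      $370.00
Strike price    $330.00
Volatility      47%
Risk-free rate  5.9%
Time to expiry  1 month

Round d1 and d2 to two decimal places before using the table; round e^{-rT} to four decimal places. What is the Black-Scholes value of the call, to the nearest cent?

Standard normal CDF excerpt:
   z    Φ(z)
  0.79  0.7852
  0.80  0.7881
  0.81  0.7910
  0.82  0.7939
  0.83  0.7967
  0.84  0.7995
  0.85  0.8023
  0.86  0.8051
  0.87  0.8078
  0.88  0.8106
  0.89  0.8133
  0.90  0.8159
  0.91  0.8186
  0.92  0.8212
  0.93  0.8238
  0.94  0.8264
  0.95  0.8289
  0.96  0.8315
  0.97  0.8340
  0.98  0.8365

σ√T = 0.47·√0.08333 = 0.1357
d₁ = [ln(370/330) + (0.059 + ½·0.47²)·0.08333] / (σ√T) = (0.1144 + 0.0141) / 0.1357 = 0.9473 ⇒ 0.95
d₂ = 0.9473 − 0.1357 = 0.8117 ⇒ 0.81
e^(−rT) = e^(−0.059·0.08333) = 0.9951
N(d₁) = N(0.95) = 0.8289;  N(d₂) = N(0.81) = 0.7910
C = 370·0.8289 − 330·0.9951·0.7910 = 306.6930 − 259.7510 = 46.9420

$46.94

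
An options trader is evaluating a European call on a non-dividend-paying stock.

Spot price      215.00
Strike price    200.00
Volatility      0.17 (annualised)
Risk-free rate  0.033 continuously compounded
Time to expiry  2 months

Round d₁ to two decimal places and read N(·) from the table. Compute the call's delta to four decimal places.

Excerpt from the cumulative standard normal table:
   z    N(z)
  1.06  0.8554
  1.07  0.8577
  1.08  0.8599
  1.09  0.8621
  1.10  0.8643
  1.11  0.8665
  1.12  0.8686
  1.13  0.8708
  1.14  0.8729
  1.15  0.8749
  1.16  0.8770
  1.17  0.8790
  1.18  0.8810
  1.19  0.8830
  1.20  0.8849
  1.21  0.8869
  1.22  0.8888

T = 0.1667;  σ√T = 0.0694
d₁ = [ln(215/200) + (0.033 + ½·0.17²)·0.1667] / (σ√T) = (0.0723 + 0.0079) / 0.0694 = 1.1560 ⇒ 1.16
N(d₁) = N(1.16) = 0.8770
Δ_call = N(d₁) = 0.8770

0.8770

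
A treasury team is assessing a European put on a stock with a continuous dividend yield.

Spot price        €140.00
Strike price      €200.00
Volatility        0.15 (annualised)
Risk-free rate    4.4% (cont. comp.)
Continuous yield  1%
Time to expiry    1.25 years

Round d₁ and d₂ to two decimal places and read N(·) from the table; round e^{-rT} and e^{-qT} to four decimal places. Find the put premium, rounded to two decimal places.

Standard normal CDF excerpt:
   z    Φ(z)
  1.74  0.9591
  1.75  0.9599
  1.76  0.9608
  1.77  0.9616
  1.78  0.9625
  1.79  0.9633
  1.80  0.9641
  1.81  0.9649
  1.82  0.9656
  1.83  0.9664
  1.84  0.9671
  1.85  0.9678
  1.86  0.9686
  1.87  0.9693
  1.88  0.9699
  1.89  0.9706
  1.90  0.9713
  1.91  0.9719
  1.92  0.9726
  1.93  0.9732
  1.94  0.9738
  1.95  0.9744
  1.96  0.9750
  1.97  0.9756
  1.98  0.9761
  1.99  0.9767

€51.38

T = 1.25;  σ√T = 0.1677
d₁ = [ln(140/200) + (0.044 − 0.01 + 0.15²/2)·1.25] / 0.1677 = [-0.3567 + 0.0566] / 0.1677 = -1.7895 which rounds to -1.79
d₂ = d₁ − σ√T = -1.7895 − 0.1677 = -1.9572 which rounds to -1.96
e^(−qT) = e^(−0.01·1.25) = 0.9876;  e^(−rT) = e^(−0.044·1.25) = 0.9465
N(−d₂) = N(1.96) = 0.9750;  N(−d₁) = N(1.79) = 0.9633
P = 200·0.9465·0.9750 − 140·0.9876·0.9633 = 184.5675 − 133.1897 = 51.3778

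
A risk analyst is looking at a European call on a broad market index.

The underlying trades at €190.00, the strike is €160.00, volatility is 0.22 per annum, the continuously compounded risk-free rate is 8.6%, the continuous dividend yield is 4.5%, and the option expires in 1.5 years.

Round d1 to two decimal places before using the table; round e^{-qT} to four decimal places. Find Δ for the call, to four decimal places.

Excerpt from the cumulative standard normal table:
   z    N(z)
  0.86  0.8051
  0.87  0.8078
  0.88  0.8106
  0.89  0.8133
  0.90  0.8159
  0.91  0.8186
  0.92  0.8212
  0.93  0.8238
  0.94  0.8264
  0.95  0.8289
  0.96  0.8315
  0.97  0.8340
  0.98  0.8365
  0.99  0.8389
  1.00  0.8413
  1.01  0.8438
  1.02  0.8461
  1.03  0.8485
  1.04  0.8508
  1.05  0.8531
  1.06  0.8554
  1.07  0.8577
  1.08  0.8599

0.7864

T = 1.5;  σ√T = 0.2694
ln(S/K) + (r − q + σ²/2)T = ln(190/160) + (0.086 − 0.045 + 0.22²/2)·1.5 = 0.1719 + 0.0978 = 0.2697
d₁ = 0.2697 / 0.2694 = 1.0008 which rounds to 1.00
N(d₁) = N(1.00) = 0.8413
Δ_call = exp(−qT)·N(d₁) = 0.9347·0.8413 = 0.7864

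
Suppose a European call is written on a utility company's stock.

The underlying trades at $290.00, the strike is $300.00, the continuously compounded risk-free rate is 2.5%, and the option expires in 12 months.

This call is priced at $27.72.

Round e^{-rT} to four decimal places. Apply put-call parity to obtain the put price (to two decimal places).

$30.31

e^(−rT) = e^(−0.025·1) = 0.9753
Put-call parity: C − P = S − K·e^(−rT) = 290 − 300·0.9753 = 290 − 292.5900 = -2.5900
P = C − (C − P) = 27.72 − (-2.5900) = 30.3100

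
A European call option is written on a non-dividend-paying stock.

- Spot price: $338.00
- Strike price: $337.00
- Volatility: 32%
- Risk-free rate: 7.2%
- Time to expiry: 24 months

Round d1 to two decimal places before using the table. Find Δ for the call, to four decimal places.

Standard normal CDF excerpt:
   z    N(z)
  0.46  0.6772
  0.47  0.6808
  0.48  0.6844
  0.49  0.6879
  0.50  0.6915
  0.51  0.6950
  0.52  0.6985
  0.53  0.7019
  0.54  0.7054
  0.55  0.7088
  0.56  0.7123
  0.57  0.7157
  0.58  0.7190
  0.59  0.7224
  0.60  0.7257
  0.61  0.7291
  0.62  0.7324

σ√T = 0.32 × 1.4142 = 0.4525
ln(S/K) + (r + σ²/2)T = ln(338/337) + (0.072 + 0.32²/2)·2 = 0.0030 + 0.2464 = 0.2494
d₁ = 0.2494 / 0.4525 = 0.5510 → 0.55
N(d₁) = N(0.55) = 0.7088
Δ_call = N(d₁) = 0.7088

0.7088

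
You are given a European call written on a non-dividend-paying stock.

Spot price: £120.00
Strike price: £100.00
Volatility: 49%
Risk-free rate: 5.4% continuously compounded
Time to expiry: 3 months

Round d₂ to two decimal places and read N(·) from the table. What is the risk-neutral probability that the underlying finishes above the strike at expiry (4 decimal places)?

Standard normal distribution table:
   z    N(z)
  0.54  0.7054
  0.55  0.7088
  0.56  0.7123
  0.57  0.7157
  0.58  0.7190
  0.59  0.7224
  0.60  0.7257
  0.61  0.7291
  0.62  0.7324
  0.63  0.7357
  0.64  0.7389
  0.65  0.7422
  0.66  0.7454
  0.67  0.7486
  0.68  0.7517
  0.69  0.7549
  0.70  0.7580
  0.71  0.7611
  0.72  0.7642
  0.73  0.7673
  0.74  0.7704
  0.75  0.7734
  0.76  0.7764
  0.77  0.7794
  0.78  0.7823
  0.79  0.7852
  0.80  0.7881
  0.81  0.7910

0.7517

σ√T = 0.49 × 0.5000 = 0.2450
d₁ = [ln(120/100) + (0.054 + 0.49²/2)·0.25] / 0.2450 = [0.1823 + 0.0435] / 0.2450 = 0.9218 which rounds to 0.92
d₂ = d₁ − σ√T = 0.9218 − 0.2450 = 0.6768 which rounds to 0.68
Risk-neutral Pr[S_T > K] = N(d₂) = N(0.68) = 0.7517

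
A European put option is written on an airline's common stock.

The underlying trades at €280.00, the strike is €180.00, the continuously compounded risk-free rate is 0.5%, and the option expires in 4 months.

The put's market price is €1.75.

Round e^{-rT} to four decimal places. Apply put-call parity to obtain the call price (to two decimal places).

€102.06

e^(−rT) = e^(−0.005·0.3333) = 0.9983
Put-call parity: C − P = S − K·e^(−rT) = 280 − 180·0.9983 = 280 − 179.6940 = 100.3060
C = P + (C − P) = 1.75 + (100.3060) = 102.0560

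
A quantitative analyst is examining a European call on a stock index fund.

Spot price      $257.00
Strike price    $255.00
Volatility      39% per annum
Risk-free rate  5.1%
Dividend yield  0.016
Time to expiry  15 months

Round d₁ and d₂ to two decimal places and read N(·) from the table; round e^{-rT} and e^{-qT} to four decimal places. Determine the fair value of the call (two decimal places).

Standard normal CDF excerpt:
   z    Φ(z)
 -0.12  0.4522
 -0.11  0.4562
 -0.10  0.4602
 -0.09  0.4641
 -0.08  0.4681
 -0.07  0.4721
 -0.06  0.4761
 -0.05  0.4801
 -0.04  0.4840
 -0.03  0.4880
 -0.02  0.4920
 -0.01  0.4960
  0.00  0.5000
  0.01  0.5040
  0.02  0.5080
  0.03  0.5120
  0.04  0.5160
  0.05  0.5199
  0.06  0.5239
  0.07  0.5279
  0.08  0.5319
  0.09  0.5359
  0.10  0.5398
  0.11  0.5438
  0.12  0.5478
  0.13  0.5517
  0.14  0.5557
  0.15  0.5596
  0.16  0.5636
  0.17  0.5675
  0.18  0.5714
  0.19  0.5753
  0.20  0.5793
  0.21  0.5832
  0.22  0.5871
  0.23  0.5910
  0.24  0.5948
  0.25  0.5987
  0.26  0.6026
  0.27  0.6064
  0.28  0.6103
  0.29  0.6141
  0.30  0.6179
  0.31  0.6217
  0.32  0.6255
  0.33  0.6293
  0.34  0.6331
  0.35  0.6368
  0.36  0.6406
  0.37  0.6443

σ√T = 0.39·√1.25 = 0.4360
d₁ = [ln(257/255) + (0.051 − 0.016 + 0.39²/2)·1.25] / 0.4360 = [0.0078 + 0.1388] / 0.4360 = 0.3363 → 0.34
d₂ = d₁ − σ√T = 0.3363 − 0.4360 = -0.0998 → -0.10
e^(−qT) = e^(−0.016·1.25) = 0.9802;  e^(−rT) = e^(−0.051·1.25) = 0.9382
N(d₁) = N(0.34) = 0.6331;  N(d₂) = N(-0.10) = 0.4602
C = 257·0.9802·0.6331 − 255·0.9382·0.4602 = 159.4851 − 110.0987 = 49.3864

$49.39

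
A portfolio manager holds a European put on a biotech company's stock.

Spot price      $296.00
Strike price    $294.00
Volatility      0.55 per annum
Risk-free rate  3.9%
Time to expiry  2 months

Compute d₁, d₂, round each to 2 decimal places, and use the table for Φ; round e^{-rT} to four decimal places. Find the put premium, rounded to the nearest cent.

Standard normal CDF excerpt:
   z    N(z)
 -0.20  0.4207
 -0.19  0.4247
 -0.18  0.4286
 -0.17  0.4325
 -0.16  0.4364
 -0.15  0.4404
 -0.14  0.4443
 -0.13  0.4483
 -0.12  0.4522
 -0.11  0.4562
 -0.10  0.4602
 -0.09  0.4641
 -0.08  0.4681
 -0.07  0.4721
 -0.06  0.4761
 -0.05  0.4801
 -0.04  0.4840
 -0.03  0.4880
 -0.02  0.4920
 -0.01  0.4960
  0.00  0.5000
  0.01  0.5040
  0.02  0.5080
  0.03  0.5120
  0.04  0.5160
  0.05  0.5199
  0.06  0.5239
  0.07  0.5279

σ√T = 0.55·√0.1667 = 0.2245
ln(S/K) + (r + σ²/2)T = ln(296/294) + (0.039 + 0.55²/2)·0.1667 = 0.0068 + 0.0317 = 0.0385
d₁ = 0.0385 / 0.2245 = 0.1714 ⇒ 0.17
d₂ = d₁ − σ√T = 0.1714 − 0.2245 = -0.0531 ⇒ -0.05
e^(−rT) = e^(−0.039·0.1667) = 0.9935
N(−d₂) = N(0.05) = 0.5199;  N(−d₁) = N(-0.17) = 0.4325
P = 294·0.9935·0.5199 − 296·0.4325 = 151.8571 − 128.0200 = 23.8371

$23.84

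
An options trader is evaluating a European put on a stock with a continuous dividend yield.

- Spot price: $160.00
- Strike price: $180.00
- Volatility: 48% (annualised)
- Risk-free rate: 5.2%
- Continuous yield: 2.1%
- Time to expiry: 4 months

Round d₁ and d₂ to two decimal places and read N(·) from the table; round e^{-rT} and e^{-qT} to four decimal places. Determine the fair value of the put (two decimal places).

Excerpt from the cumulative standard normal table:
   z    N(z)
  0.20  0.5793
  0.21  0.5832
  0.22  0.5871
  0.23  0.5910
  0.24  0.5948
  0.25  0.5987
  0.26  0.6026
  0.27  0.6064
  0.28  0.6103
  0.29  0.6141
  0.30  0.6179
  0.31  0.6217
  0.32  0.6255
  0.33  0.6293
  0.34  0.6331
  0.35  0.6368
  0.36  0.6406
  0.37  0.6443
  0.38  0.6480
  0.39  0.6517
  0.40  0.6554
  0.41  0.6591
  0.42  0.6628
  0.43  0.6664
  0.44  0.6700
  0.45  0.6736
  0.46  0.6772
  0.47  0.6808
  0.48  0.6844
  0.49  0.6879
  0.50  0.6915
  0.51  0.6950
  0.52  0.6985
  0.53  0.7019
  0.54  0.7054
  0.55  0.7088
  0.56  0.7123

σ√T = 0.48 × 0.5774 = 0.2771
d₁ = [ln(160/180) + (0.052 − 0.021 + ½·0.48²)·0.3333] / (σ√T) = (-0.1178 + 0.0487) / 0.2771 = -0.2492 ⇒ -0.25
d₂ = -0.2492 − 0.2771 = -0.5263 ⇒ -0.53
exp(−qT) = exp(−0.021·0.3333) = 0.9930;  exp(−rT) = exp(−0.052·0.3333) = 0.9828
N(−d₂) = N(0.53) = 0.7019;  N(−d₁) = N(0.25) = 0.5987
P = 180·0.9828·0.7019 − 160·0.9930·0.5987 = 124.1689 − 95.1215 = 29.0475

$29.05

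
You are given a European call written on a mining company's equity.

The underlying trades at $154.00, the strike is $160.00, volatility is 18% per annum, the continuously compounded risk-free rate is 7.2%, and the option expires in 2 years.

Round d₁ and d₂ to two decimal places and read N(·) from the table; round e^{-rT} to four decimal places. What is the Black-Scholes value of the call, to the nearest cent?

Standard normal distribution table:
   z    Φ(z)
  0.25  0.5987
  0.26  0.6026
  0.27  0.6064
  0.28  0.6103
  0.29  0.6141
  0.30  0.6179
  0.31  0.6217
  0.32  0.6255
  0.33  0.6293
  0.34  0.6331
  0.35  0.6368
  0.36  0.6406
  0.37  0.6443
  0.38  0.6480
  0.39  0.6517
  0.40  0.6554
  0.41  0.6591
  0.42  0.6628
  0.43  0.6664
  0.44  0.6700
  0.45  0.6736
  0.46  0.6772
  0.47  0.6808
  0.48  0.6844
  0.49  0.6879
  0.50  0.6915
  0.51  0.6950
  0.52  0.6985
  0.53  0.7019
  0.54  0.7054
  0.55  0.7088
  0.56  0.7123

$23.55

σ√T = 0.18·√2 = 0.2546
ln(S/K) + (r + σ²/2)T = ln(154/160) + (0.072 + 0.18²/2)·2 = -0.0382 + 0.1764 = 0.1382
d₁ = 0.1382 / 0.2546 = 0.5428 → 0.54
d₂ = d₁ − σ√T = 0.5428 − 0.2546 = 0.2883 → 0.29
exp(−rT) = exp(−0.072·2) = 0.8659
N(d₁) = N(0.54) = 0.7054;  N(d₂) = N(0.29) = 0.6141
C = 154·0.7054 − 160·0.8659·0.6141 = 108.6316 − 85.0799 = 23.5517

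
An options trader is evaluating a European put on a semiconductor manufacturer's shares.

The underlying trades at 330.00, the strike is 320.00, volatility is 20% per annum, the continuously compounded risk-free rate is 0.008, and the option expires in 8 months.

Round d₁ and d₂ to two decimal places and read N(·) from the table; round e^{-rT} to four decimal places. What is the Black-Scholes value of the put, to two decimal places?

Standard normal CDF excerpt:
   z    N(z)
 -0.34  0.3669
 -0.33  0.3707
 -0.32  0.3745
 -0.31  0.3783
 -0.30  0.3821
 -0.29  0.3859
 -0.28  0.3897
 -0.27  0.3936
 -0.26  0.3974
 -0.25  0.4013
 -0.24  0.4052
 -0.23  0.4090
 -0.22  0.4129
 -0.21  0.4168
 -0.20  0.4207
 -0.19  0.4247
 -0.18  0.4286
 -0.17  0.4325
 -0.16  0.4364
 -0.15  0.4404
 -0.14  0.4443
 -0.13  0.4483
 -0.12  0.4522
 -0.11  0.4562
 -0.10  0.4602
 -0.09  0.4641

15.33

σ√T = 0.2·√0.6667 = 0.1633
ln(S/K) + (r + σ²/2)T = ln(330/320) + (0.008 + 0.2²/2)·0.6667 = 0.0308 + 0.0187 = 0.0494
d₁ = 0.0494 / 0.1633 = 0.3027 ⇒ 0.30
d₂ = d₁ − σ√T = 0.3027 − 0.1633 = 0.1394 ⇒ 0.14
exp(−rT) = exp(−0.008·0.6667) = 0.9947
N(−d₂) = N(-0.14) = 0.4443;  N(−d₁) = N(-0.30) = 0.3821
P = 320·0.9947·0.4443 − 330·0.3821 = 141.4225 − 126.0930 = 15.3295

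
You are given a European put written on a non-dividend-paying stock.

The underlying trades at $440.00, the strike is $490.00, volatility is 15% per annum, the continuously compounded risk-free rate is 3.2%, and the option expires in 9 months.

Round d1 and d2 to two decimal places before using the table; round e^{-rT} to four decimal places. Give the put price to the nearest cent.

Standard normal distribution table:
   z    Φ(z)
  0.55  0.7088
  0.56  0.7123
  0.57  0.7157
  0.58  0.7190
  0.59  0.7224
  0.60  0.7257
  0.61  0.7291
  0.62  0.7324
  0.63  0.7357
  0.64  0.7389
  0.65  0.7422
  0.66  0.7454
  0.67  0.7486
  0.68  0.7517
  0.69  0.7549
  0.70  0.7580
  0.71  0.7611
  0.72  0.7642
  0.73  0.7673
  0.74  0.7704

σ√T = 0.15·√0.75 = 0.1299
d₁ = [ln(440/490) + (0.032 + ½·0.15²)·0.75] / (σ√T) = (-0.1076 + 0.0324) / 0.1299 = -0.5788 ≈ -0.58
d₂ = -0.5788 − 0.1299 = -0.7087 ≈ -0.71
exp(−rT) = exp(−0.032·0.75) = 0.9763
N(−d₂) = N(0.71) = 0.7611;  N(−d₁) = N(0.58) = 0.7190
P = 490·0.9763·0.7611 − 440·0.7190 = 364.1003 − 316.3600 = 47.7403

$47.74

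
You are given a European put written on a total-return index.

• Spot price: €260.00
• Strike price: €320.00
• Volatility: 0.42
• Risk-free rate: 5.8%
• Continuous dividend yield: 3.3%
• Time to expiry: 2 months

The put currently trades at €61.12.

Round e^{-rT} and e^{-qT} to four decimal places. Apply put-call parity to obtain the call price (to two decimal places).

€2.76

exp(−qT) = exp(−0.033·0.1667) = 0.9945;  exp(−rT) = exp(−0.058·0.1667) = 0.9904
Put-call parity: C − P = S·e^(−qT) − K·e^(−rT) = 260·0.9945 − 320·0.9904 = 258.5700 − 316.9280 = -58.3580
C = P + (C − P) = 61.12 + (-58.3580) = 2.7620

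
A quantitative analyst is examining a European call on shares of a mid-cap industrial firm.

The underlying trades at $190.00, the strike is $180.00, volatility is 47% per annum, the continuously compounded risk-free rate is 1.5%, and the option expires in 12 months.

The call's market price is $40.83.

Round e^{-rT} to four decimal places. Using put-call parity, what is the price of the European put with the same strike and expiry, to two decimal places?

$28.15

exp(−rT) = exp(−0.015·1) = 0.9851
Put-call parity: C − P = S − K·e^(−rT) = 190 − 180·0.9851 = 190 − 177.3180 = 12.6820
P = C − (C − P) = 40.83 − (12.6820) = 28.1480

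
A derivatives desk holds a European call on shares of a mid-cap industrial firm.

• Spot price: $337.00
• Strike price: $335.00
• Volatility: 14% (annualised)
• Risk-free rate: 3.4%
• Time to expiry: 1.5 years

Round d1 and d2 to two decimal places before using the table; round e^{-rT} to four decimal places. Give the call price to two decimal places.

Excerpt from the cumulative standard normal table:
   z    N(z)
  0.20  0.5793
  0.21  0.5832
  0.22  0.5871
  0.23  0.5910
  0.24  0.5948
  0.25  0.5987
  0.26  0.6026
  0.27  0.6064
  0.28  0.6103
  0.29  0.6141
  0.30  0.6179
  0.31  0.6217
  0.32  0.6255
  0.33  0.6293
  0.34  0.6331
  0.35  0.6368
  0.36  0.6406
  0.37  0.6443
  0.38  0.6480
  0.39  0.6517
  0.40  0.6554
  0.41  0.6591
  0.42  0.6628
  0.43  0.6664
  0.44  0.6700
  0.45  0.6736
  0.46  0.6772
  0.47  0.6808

T = 1.5;  σ√T = 0.1715
ln(S/K) + (r + σ²/2)T = ln(337/335) + (0.034 + 0.14²/2)·1.5 = 0.0060 + 0.0657 = 0.0717
d₁ = 0.0717 / 0.1715 = 0.4179 ≈ 0.42
d₂ = d₁ − σ√T = 0.4179 − 0.1715 = 0.2464 ≈ 0.25
exp(−rT) = exp(−0.034·1.5) = 0.9503
C = 337·N(0.42) − 335·0.9503·N(0.25) = 337·0.6628 − 335·0.9503·0.5987 = 223.3636 − 190.5964 = 32.7672

$32.77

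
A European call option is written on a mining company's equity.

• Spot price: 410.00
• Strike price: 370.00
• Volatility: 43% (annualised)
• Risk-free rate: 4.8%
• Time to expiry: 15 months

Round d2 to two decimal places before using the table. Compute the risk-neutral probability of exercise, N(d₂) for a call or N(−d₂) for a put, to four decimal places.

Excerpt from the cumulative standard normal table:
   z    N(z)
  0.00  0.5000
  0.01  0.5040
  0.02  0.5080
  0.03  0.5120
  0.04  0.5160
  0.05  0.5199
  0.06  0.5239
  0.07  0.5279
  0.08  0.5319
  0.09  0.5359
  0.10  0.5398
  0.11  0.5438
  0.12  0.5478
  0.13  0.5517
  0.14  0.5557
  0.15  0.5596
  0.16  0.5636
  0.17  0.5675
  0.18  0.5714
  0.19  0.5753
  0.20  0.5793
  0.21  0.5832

0.5398

T = 1.25;  σ√T = 0.4808
d₁ = [ln(410/370) + (0.048 + 0.43²/2)·1.25] / 0.4808 = [0.1027 + 0.1756] / 0.4808 = 0.5787 → 0.58
d₂ = d₁ − σ√T = 0.5787 − 0.4808 = 0.0980 → 0.10
Risk-neutral Pr[S_T > K] = N(d₂) = N(0.10) = 0.5398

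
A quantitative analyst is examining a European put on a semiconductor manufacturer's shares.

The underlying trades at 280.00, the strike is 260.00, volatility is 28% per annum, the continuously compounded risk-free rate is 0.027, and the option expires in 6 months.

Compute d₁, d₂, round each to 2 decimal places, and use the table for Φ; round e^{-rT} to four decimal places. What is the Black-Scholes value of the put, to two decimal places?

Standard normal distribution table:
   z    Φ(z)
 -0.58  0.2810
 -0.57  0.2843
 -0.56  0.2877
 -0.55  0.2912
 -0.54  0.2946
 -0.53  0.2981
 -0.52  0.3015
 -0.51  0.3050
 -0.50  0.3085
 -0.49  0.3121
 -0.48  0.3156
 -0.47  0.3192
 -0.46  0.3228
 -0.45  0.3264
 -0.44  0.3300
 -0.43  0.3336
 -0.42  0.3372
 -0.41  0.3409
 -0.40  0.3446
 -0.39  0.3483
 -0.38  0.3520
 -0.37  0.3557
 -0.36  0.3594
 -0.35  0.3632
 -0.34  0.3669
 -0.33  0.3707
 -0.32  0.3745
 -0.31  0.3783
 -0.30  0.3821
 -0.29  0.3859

11.63

T = 0.5;  σ√T = 0.1980
ln(S/K) + (r + σ²/2)T = ln(280/260) + (0.027 + 0.28²/2)·0.5 = 0.0741 + 0.0331 = 0.1072
d₁ = 0.1072 / 0.1980 = 0.5415 which rounds to 0.54
d₂ = d₁ − σ√T = 0.5415 − 0.1980 = 0.3435 which rounds to 0.34
exp(−rT) = exp(−0.027·0.5) = 0.9866
N(−d₂) = N(-0.34) = 0.3669;  N(−d₁) = N(-0.54) = 0.2946
P = 260·0.9866·0.3669 − 280·0.2946 = 94.1157 − 82.4880 = 11.6277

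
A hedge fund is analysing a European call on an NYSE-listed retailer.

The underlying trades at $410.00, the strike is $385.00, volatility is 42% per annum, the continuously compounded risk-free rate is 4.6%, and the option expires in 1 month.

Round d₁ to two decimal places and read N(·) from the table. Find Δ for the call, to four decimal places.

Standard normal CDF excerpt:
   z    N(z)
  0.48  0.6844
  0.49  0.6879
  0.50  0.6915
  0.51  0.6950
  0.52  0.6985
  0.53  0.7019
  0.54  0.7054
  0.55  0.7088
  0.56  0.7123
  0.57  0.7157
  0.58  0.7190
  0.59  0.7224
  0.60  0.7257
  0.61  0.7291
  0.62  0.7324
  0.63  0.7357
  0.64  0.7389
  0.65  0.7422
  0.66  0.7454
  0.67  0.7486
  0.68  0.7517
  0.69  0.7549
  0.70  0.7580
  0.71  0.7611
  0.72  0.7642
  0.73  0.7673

σ√T = 0.42·√0.08333 = 0.1212
d₁ = [ln(410/385) + (0.046 + 0.42²/2)·0.08333] / 0.1212 = [0.0629 + 0.0112] / 0.1212 = 0.6111 ⇒ 0.61
N(d₁) = N(0.61) = 0.7291
Δ_call = N(d₁) = 0.7291

0.7291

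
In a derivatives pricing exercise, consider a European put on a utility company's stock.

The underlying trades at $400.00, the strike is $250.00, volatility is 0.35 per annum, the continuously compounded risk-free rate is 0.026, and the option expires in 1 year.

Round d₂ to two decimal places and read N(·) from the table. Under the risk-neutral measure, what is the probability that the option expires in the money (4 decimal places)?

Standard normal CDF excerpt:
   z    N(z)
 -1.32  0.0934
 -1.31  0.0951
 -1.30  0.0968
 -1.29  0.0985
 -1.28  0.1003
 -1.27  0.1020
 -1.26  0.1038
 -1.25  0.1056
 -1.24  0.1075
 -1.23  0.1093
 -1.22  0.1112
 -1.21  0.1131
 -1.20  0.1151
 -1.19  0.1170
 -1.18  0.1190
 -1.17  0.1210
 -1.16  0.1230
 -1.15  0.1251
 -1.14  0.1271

0.1075

σ√T = 0.35 × 1.0000 = 0.3500
d₁ = [ln(400/250) + (0.026 + 0.35²/2)·1] / 0.3500 = [0.4700 + 0.0872] / 0.3500 = 1.5922 which rounds to 1.59
d₂ = d₁ − σ√T = 1.5922 − 0.3500 = 1.2422 which rounds to 1.24
Risk-neutral Pr[S_T < K] = N(−d₂) = N(-1.24) = 0.1075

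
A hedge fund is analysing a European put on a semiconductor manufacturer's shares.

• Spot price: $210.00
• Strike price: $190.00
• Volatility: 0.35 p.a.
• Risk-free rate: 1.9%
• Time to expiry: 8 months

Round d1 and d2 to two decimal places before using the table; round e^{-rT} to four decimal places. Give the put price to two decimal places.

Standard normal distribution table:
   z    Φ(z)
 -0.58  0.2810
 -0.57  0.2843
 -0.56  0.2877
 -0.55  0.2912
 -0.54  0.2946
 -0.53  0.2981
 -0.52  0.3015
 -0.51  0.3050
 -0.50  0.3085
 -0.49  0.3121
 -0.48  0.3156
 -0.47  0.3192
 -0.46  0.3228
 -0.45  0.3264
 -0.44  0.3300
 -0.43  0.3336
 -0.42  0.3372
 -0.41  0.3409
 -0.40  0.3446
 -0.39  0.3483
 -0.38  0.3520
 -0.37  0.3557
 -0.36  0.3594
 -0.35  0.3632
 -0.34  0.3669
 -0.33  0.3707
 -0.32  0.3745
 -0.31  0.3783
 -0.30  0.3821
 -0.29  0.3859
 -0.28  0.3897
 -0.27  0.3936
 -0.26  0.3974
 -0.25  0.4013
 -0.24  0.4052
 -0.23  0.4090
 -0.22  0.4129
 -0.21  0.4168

$13.42

σ√T = 0.35 × 0.8165 = 0.2858
d₁ = [ln(210/190) + (0.019 + 0.35²/2)·0.6667] / 0.2858 = [0.1001 + 0.0535] / 0.2858 = 0.5374 → 0.54
d₂ = d₁ − σ√T = 0.5374 − 0.2858 = 0.2517 → 0.25
exp(−rT) = exp(−0.019·0.6667) = 0.9874
N(−d₂) = N(-0.25) = 0.4013;  N(−d₁) = N(-0.54) = 0.2946
P = 190·0.9874·0.4013 − 210·0.2946 = 75.2863 − 61.8660 = 13.4203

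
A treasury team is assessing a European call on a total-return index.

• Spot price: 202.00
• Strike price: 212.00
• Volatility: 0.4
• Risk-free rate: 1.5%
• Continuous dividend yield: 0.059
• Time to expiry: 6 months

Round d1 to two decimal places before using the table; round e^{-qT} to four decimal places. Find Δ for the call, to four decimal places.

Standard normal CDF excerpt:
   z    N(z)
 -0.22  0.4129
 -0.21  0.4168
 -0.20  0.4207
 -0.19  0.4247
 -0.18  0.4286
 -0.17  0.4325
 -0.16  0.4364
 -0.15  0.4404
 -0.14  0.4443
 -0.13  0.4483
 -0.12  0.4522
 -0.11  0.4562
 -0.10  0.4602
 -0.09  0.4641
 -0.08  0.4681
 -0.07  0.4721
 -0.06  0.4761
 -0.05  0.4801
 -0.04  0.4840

0.4429

T = 0.5;  σ√T = 0.2828
d₁ = [ln(202/212) + (0.015 − 0.059 + 0.4²/2)·0.5] / 0.2828 = [-0.0483 + 0.0180] / 0.2828 = -0.1072 ≈ -0.11
N(d₁) = N(-0.11) = 0.4562
Δ_call = e^(−qT)·N(d₁) = 0.9709·0.4562 = 0.4429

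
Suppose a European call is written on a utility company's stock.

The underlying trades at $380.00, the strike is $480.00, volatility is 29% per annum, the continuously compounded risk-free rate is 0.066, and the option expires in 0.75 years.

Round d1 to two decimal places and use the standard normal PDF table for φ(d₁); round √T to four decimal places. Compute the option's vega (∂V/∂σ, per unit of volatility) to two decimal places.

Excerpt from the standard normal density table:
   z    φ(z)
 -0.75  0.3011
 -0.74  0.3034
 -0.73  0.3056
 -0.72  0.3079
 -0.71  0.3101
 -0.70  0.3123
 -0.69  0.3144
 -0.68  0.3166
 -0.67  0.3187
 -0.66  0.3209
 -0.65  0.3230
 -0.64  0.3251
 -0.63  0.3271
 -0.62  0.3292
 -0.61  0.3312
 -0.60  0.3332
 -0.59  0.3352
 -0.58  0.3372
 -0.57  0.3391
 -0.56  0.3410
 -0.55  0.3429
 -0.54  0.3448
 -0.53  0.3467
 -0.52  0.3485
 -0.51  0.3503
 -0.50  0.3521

108.99

T = 0.75;  σ√T = 0.2511
d₁ = [ln(380/480) + (0.066 + 0.29²/2)·0.75] / 0.2511 = [-0.2336 + 0.0810] / 0.2511 = -0.6075 which rounds to -0.61
√T = √0.75 = 0.8660
φ(d₁) = φ(-0.61) = 0.3312
vega = S·φ(d₁)·√T = 380·0.3312·0.8660 = 108.9913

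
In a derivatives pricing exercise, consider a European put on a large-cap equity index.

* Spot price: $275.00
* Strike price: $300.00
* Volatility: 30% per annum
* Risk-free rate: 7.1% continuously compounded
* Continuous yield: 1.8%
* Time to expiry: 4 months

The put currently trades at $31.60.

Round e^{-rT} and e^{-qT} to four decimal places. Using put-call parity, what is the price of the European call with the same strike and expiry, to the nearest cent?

$11.97

e^(−qT) = e^(−0.018·0.3333) = 0.9940;  e^(−rT) = e^(−0.071·0.3333) = 0.9766
Put-call parity: C − P = S·e^(−qT) − K·e^(−rT) = 275·0.9940 − 300·0.9766 = 273.3500 − 292.9800 = -19.6300
C = P + (C − P) = 31.60 + (-19.6300) = 11.9700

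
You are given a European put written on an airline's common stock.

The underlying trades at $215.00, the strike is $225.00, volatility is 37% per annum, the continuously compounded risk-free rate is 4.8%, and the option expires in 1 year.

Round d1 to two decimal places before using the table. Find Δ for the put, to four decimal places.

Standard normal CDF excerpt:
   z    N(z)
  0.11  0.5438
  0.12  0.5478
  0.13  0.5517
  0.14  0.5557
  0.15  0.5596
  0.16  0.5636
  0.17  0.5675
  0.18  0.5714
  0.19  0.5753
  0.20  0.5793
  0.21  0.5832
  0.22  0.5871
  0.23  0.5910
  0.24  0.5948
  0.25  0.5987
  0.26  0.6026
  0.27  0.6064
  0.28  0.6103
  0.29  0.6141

σ√T = 0.37·√1 = 0.3700
ln(S/K) + (r + σ²/2)T = ln(215/225) + (0.048 + 0.37²/2)·1 = -0.0455 + 0.1164 = 0.0710
d₁ = 0.0710 / 0.3700 = 0.1919 which rounds to 0.19
N(d₁) = N(0.19) = 0.5753
Δ_put = N(d₁) − 1 = 0.5753 − 1 = -0.4247

-0.4247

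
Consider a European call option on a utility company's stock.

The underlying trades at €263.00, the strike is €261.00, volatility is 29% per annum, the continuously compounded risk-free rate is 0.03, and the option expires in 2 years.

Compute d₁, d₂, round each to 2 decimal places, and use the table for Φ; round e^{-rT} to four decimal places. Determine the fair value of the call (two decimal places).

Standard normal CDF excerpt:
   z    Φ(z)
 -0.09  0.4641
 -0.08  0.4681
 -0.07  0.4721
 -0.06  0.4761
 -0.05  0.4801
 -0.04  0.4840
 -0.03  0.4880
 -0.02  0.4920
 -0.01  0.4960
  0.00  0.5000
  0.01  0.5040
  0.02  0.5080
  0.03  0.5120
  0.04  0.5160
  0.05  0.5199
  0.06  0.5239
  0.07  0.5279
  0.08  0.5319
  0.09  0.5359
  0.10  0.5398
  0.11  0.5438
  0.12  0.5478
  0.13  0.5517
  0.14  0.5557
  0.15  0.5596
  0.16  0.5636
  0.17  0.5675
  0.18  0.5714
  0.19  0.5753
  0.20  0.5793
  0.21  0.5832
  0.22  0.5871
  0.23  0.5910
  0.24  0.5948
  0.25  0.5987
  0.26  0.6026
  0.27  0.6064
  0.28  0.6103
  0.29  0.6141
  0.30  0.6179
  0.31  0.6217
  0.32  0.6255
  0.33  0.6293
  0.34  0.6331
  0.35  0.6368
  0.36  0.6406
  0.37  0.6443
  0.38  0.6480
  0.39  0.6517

σ√T = 0.29 × 1.4142 = 0.4101
d₁ = [ln(263/261) + (0.03 + 0.29²/2)·2] / 0.4101 = [0.0076 + 0.1441] / 0.4101 = 0.3700 ⇒ 0.37
d₂ = d₁ − σ√T = 0.3700 − 0.4101 = -0.0401 ⇒ -0.04
exp(−rT) = exp(−0.03·2) = 0.9418
N(d₁) = N(0.37) = 0.6443;  N(d₂) = N(-0.04) = 0.4840
C = 263·0.6443 − 261·0.9418·0.4840 = 169.4509 − 118.9719 = 50.4790

€50.48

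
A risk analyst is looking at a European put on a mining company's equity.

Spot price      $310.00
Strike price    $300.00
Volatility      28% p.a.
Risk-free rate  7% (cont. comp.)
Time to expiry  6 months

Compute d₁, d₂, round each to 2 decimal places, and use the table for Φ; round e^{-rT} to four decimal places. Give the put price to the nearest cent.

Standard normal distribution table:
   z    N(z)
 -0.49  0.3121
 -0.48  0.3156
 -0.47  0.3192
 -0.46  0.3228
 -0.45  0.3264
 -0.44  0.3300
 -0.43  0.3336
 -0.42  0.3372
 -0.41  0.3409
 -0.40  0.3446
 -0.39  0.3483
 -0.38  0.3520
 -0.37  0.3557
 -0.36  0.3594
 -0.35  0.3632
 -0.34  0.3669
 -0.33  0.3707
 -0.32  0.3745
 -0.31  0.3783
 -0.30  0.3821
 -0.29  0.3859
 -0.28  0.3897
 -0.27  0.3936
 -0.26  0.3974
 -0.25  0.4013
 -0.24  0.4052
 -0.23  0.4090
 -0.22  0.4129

T = 0.5;  σ√T = 0.1980
d₁ = [ln(310/300) + (0.07 + 0.28²/2)·0.5] / 0.1980 = [0.0328 + 0.0546] / 0.1980 = 0.4414 → 0.44
d₂ = d₁ − σ√T = 0.4414 − 0.1980 = 0.2434 → 0.24
exp(−rT) = exp(−0.07·0.5) = 0.9656
P = 300·0.9656·N(-0.24) − 310·N(-0.44) = 300·0.9656·0.4052 − 310·0.3300 = 117.3783 − 102.3000 = 15.0783

$15.08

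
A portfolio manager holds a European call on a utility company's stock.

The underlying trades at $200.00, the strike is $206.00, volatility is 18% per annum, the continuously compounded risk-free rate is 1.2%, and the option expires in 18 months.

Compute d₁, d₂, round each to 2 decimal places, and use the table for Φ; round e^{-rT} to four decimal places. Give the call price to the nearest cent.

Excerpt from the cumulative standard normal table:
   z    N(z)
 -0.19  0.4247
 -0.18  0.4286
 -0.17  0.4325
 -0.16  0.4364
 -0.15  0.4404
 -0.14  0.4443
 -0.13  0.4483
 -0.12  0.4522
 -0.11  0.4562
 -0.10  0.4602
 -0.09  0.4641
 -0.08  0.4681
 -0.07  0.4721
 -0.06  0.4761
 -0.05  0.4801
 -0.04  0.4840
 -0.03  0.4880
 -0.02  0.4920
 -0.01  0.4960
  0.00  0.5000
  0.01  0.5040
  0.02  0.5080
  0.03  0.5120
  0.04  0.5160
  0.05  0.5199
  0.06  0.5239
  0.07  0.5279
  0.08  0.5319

$16.48

T = 1.5;  σ√T = 0.2205
ln(S/K) + (r + σ²/2)T = ln(200/206) + (0.012 + 0.18²/2)·1.5 = -0.0296 + 0.0423 = 0.0127
d₁ = 0.0127 / 0.2205 = 0.0578 which rounds to 0.06
d₂ = d₁ − σ√T = 0.0578 − 0.2205 = -0.1627 which rounds to -0.16
e^(−rT) = e^(−0.012·1.5) = 0.9822
N(d₁) = N(0.06) = 0.5239;  N(d₂) = N(-0.16) = 0.4364
C = 200·0.5239 − 206·0.9822·0.4364 = 104.7800 − 88.2982 = 16.4818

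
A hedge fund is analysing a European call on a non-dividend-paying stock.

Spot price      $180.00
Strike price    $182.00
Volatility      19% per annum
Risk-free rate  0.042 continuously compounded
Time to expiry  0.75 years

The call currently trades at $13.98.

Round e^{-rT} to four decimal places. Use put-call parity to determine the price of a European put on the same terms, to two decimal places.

exp(−rT) = exp(−0.042·0.75) = 0.9690
Put-call parity: C − P = S − K·e^(−rT) = 180 − 182·0.9690 = 180 − 176.3580 = 3.6420
P = C − (C − P) = 13.98 − (3.6420) = 10.3380

$10.34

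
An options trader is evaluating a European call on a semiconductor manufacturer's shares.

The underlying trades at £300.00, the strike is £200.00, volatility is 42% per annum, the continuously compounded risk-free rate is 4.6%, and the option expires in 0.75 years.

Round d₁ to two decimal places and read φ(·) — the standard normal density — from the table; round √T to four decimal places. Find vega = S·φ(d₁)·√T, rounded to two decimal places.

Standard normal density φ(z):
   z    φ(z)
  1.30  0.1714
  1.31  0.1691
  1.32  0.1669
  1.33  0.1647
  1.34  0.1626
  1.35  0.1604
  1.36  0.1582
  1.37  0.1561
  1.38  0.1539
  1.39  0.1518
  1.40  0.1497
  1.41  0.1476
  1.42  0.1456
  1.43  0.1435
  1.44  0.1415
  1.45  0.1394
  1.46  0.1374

T = 0.75;  σ√T = 0.3637
d₁ = [ln(300/200) + (0.046 + 0.42²/2)·0.75] / 0.3637 = [0.4055 + 0.1006] / 0.3637 = 1.3915 ⇒ 1.39
√T = √0.75 = 0.8660
φ(d₁) = φ(1.39) = 0.1518
vega = S·φ(d₁)·√T = 300·0.1518·0.8660 = 39.4376

39.44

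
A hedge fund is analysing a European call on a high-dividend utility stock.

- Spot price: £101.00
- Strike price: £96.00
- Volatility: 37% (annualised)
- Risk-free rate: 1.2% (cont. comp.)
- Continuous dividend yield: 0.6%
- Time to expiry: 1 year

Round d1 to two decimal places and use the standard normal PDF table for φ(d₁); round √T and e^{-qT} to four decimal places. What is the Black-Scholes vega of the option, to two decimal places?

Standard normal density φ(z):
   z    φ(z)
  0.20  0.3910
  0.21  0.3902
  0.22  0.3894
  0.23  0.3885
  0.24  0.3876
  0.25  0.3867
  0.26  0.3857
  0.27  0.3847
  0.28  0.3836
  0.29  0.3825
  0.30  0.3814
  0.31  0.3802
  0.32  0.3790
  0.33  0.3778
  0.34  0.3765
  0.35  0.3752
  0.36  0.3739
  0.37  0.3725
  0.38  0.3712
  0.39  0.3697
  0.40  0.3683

T = 1;  σ√T = 0.3700
d₁ = [ln(101/96) + (0.012 − 0.006 + 0.37²/2)·1] / 0.3700 = [0.0508 + 0.0745] / 0.3700 = 0.3384 ⇒ 0.34
√T = √1 = 1.0000
φ(d₁) = φ(0.34) = 0.3765
e^(−qT) = e^(−0.006·1) = 0.9940
vega = S·e^(−qT)·φ(d₁)·√T = 101·0.9940·0.3765·1.0000 = 37.7983

37.80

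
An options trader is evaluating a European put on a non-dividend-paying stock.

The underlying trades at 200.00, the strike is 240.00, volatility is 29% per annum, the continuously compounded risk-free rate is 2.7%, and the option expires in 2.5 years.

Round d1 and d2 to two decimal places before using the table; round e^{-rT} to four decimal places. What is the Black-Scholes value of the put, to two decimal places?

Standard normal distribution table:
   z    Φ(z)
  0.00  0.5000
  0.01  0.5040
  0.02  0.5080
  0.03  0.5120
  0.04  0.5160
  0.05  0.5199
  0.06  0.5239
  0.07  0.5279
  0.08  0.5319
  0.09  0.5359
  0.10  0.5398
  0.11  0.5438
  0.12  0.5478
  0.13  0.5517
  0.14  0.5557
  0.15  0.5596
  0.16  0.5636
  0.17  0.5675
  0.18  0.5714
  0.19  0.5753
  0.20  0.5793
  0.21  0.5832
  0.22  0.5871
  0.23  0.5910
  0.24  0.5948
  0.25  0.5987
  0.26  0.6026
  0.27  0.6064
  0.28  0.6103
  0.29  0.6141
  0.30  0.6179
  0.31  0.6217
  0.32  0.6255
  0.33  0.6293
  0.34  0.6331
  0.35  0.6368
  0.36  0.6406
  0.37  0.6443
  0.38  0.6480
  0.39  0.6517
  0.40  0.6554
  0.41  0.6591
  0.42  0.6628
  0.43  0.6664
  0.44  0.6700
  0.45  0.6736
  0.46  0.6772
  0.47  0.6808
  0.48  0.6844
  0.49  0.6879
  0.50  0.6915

51.93

T = 2.5;  σ√T = 0.4585
d₁ = [ln(200/240) + (0.027 + 0.29²/2)·2.5] / 0.4585 = [-0.1823 + 0.1726] / 0.4585 = -0.0211 which rounds to -0.02
d₂ = d₁ − σ√T = -0.0211 − 0.4585 = -0.4797 which rounds to -0.48
exp(−rT) = exp(−0.027·2.5) = 0.9347
P = 240·0.9347·N(0.48) − 200·N(0.02) = 240·0.9347·0.6844 − 200·0.5080 = 153.5301 − 101.6000 = 51.9301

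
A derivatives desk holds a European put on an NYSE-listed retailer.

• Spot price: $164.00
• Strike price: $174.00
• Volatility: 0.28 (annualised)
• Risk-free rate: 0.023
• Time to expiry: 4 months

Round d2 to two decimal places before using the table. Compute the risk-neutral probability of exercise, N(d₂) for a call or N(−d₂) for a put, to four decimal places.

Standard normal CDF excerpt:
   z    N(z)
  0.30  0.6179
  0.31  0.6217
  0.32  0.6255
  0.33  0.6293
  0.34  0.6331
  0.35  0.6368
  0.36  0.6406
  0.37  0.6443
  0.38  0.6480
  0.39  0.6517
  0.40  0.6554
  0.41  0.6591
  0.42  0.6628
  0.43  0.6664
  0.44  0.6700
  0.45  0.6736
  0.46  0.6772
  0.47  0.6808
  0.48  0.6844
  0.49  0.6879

0.6554

σ√T = 0.28 × 0.5774 = 0.1617
ln(S/K) + (r + σ²/2)T = ln(164/174) + (0.023 + 0.28²/2)·0.3333 = -0.0592 + 0.0207 = -0.0385
d₁ = -0.0385 / 0.1617 = -0.2379 which rounds to -0.24
d₂ = d₁ − σ√T = -0.2379 − 0.1617 = -0.3995 which rounds to -0.40
Risk-neutral Pr[S_T < K] = N(−d₂) = N(0.40) = 0.6554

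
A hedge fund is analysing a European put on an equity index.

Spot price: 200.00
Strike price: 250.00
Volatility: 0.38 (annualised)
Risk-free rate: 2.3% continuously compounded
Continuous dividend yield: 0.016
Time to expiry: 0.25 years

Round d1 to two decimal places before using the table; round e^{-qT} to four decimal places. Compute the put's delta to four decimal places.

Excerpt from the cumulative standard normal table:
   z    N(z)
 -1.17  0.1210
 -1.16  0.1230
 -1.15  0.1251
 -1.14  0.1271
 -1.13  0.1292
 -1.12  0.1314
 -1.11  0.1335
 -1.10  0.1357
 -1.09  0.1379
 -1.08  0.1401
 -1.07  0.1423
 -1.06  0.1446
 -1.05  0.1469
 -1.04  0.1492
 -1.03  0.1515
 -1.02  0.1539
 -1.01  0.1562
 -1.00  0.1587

-0.8543

σ√T = 0.38 × 0.5000 = 0.1900
ln(S/K) + (r − q + σ²/2)T = ln(200/250) + (0.023 − 0.016 + 0.38²/2)·0.25 = -0.2231 + 0.0198 = -0.2033
d₁ = -0.2033 / 0.1900 = -1.0702 ≈ -1.07
N(d₁) = N(-1.07) = 0.1423
Δ_put = e^(−qT)·(N(d₁) − 1) = 0.9960·(0.1423 − 1) = -0.8543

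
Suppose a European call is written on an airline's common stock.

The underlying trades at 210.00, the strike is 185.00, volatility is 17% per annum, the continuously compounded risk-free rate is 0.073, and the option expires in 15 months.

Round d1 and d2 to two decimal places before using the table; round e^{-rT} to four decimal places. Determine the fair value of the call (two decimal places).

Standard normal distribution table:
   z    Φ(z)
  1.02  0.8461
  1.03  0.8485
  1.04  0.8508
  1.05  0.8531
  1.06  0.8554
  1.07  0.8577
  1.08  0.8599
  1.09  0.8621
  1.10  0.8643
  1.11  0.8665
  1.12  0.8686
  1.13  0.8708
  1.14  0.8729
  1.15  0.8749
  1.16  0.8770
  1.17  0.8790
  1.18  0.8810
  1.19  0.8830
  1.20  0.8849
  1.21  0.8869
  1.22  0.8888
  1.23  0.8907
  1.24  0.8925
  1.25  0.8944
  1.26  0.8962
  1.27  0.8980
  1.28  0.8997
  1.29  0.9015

43.36

σ√T = 0.17·√1.25 = 0.1901
d₁ = [ln(210/185) + (0.073 + ½·0.17²)·1.25] / (σ√T) = (0.1268 + 0.1093) / 0.1901 = 1.2420 ⇒ 1.24
d₂ = 1.2420 − 0.1901 = 1.0519 ⇒ 1.05
e^(−rT) = e^(−0.073·1.25) = 0.9128
C = 210·N(1.24) − 185·0.9128·N(1.05) = 210·0.8925 − 185·0.9128·0.8531 = 187.4250 − 144.0613 = 43.3637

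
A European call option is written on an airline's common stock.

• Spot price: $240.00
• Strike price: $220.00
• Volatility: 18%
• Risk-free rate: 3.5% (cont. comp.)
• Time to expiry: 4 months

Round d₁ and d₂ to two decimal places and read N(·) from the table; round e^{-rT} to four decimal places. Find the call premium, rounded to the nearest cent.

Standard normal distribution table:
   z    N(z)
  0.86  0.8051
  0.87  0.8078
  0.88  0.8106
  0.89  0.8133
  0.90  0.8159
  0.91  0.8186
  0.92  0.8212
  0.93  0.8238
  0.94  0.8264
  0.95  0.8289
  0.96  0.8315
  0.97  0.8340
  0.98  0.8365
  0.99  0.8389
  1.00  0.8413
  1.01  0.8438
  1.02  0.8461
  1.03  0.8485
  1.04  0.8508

$24.50

T = 0.3333;  σ√T = 0.1039
ln(S/K) + (r + σ²/2)T = ln(240/220) + (0.035 + 0.18²/2)·0.3333 = 0.0870 + 0.0171 = 0.1041
d₁ = 0.1041 / 0.1039 = 1.0015 ⇒ 1.00
d₂ = d₁ − σ√T = 1.0015 − 0.1039 = 0.8976 ⇒ 0.90
e^(−rT) = e^(−0.035·0.3333) = 0.9884
C = 240·N(1.00) − 220·0.9884·N(0.90) = 240·0.8413 − 220·0.9884·0.8159 = 201.9120 − 177.4158 = 24.4962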